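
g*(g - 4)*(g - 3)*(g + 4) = g^4 - 3*g^3 - 16*g^2 + 48*g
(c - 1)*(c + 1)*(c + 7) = c^3 + 7*c^2 - c - 7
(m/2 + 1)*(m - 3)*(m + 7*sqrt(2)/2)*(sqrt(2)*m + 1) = sqrt(2)*m^4/2 - sqrt(2)*m^3/2 + 4*m^3 - 4*m^2 - 5*sqrt(2)*m^2/4 - 24*m - 7*sqrt(2)*m/4 - 21*sqrt(2)/2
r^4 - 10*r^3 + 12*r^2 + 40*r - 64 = (r - 8)*(r - 2)^2*(r + 2)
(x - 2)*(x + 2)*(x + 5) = x^3 + 5*x^2 - 4*x - 20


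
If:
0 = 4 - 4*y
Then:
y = 1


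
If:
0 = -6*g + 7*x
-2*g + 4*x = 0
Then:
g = 0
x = 0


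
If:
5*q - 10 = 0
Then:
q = 2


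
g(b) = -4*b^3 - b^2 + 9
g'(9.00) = -990.00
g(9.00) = -2988.00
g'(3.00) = -114.00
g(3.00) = -108.00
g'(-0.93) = -8.52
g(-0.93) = 11.35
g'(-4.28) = -211.26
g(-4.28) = 304.29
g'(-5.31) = -327.73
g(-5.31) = 579.69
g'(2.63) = -88.26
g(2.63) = -70.68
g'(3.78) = -179.02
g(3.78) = -221.33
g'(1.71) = -38.51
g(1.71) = -13.92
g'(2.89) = -106.01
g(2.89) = -95.90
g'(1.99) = -51.50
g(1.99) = -26.48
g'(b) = -12*b^2 - 2*b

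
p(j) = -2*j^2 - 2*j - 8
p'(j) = -4*j - 2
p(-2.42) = -14.87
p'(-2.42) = 7.68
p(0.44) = -9.27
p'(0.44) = -3.76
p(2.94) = -31.17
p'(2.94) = -13.76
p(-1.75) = -10.62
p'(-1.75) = 5.00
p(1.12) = -12.75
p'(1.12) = -6.48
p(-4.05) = -32.70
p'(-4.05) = 14.20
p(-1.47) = -9.38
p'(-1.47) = 3.88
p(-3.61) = -26.84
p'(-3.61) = 12.44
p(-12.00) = -272.00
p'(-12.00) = 46.00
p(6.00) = -92.00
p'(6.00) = -26.00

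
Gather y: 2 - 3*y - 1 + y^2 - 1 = y^2 - 3*y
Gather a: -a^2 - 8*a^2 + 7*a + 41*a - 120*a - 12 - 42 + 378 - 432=-9*a^2 - 72*a - 108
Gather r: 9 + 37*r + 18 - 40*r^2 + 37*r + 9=-40*r^2 + 74*r + 36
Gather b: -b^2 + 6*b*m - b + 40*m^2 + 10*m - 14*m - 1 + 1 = -b^2 + b*(6*m - 1) + 40*m^2 - 4*m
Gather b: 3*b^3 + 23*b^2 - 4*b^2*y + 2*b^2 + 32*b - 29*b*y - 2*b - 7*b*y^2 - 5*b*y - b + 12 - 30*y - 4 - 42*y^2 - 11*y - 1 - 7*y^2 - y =3*b^3 + b^2*(25 - 4*y) + b*(-7*y^2 - 34*y + 29) - 49*y^2 - 42*y + 7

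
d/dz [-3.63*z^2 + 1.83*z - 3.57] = 1.83 - 7.26*z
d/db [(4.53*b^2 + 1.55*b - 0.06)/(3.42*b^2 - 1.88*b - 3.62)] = (-13.8174*b^2 - 32.3868*b - 5.7238)/(11.6964*b^4 - 12.8592*b^3 - 21.2264*b^2 + 13.6112*b + 13.1044)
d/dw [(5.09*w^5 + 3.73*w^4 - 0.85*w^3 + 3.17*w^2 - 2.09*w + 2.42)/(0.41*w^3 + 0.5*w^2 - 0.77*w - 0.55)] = (4.1738*w^7 + 9.1643*w^6 - 11.9472*w^5 - 24.3385*w^4 - 5.1832*w^3 - 2.97*w^2 - 5.907*w + 3.0129)/(0.1681*w^6 + 0.41*w^5 - 0.3814*w^4 - 1.221*w^3 + 0.0428999999999999*w^2 + 0.847*w + 0.3025)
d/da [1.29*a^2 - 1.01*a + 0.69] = 2.58*a - 1.01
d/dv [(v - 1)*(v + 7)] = 2*v + 6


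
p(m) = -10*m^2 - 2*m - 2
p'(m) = -20*m - 2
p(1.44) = -25.62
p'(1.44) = -30.80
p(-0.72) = -5.74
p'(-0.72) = 12.40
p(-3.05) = -88.92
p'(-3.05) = 59.00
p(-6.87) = -460.23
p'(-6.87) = 135.40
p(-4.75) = -218.12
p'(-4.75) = 93.00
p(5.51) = -316.62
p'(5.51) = -112.20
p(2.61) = -75.34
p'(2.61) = -54.20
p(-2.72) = -70.54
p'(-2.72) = 52.40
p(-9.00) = -794.00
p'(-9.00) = 178.00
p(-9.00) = -794.00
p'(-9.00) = 178.00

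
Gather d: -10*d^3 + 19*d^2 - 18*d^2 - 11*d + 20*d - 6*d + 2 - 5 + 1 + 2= -10*d^3 + d^2 + 3*d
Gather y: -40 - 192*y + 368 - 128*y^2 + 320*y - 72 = -128*y^2 + 128*y + 256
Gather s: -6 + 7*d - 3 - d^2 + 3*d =-d^2 + 10*d - 9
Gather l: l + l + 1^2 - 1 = 2*l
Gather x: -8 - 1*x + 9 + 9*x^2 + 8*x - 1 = 9*x^2 + 7*x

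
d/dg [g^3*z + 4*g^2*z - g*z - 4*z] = z*(3*g^2 + 8*g - 1)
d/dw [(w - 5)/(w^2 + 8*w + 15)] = (w^2 + 8*w - 2*(w - 5)*(w + 4) + 15)/(w^2 + 8*w + 15)^2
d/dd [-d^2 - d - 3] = -2*d - 1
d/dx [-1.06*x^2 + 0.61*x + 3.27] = 0.61 - 2.12*x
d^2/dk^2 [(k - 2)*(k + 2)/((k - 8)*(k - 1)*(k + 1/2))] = 4*(4*k^6 - 138*k^4 + 1095*k^3 - 3228*k^2 + 1620*k - 676)/(8*k^9 - 204*k^8 + 1818*k^7 - 6245*k^6 + 4731*k^5 + 5109*k^4 - 4985*k^3 - 2088*k^2 + 1344*k + 512)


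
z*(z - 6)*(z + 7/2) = z^3 - 5*z^2/2 - 21*z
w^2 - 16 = (w - 4)*(w + 4)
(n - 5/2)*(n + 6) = n^2 + 7*n/2 - 15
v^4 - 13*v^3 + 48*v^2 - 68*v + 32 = (v - 8)*(v - 2)^2*(v - 1)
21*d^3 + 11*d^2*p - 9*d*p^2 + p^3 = (-7*d + p)*(-3*d + p)*(d + p)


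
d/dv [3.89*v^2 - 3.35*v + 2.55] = 7.78*v - 3.35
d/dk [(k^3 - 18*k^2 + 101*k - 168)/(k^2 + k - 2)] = (k^4 + 2*k^3 - 125*k^2 + 408*k - 34)/(k^4 + 2*k^3 - 3*k^2 - 4*k + 4)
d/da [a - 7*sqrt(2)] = 1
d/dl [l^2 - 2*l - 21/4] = 2*l - 2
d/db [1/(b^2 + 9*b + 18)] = (-2*b - 9)/(b^2 + 9*b + 18)^2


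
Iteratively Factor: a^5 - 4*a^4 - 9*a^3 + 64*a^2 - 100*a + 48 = (a - 2)*(a^4 - 2*a^3 - 13*a^2 + 38*a - 24) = (a - 3)*(a - 2)*(a^3 + a^2 - 10*a + 8) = (a - 3)*(a - 2)*(a - 1)*(a^2 + 2*a - 8) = (a - 3)*(a - 2)^2*(a - 1)*(a + 4)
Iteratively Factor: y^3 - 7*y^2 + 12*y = (y - 4)*(y^2 - 3*y) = (y - 4)*(y - 3)*(y)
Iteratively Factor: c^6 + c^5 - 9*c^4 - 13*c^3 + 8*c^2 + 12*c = (c)*(c^5 + c^4 - 9*c^3 - 13*c^2 + 8*c + 12) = c*(c + 2)*(c^4 - c^3 - 7*c^2 + c + 6) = c*(c - 3)*(c + 2)*(c^3 + 2*c^2 - c - 2) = c*(c - 3)*(c + 1)*(c + 2)*(c^2 + c - 2) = c*(c - 3)*(c - 1)*(c + 1)*(c + 2)*(c + 2)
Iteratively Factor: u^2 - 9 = (u + 3)*(u - 3)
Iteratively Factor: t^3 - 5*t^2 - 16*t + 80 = (t - 4)*(t^2 - t - 20) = (t - 5)*(t - 4)*(t + 4)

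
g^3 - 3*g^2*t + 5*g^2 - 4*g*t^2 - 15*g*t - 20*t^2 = (g + 5)*(g - 4*t)*(g + t)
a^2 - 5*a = a*(a - 5)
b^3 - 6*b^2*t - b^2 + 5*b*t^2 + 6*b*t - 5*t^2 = (b - 1)*(b - 5*t)*(b - t)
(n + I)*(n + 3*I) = n^2 + 4*I*n - 3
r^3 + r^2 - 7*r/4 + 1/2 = (r - 1/2)^2*(r + 2)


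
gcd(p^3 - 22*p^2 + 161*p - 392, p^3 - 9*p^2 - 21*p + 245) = p^2 - 14*p + 49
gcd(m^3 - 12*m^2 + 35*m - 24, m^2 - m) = m - 1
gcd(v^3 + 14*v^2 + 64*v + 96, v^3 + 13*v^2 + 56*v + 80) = v^2 + 8*v + 16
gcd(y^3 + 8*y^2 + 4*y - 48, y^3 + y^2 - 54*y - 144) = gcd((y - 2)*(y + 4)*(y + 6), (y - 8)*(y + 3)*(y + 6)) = y + 6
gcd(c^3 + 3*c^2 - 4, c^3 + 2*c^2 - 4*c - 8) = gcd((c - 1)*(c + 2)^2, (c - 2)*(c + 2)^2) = c^2 + 4*c + 4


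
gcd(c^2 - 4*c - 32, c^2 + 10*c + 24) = c + 4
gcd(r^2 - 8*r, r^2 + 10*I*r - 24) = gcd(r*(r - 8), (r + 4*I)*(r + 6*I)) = 1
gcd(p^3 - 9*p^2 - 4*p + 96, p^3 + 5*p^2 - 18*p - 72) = p^2 - p - 12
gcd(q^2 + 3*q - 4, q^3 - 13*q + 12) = q^2 + 3*q - 4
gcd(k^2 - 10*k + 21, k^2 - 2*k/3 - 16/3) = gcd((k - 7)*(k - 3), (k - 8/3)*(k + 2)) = 1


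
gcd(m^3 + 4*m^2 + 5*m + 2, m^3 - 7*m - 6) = m^2 + 3*m + 2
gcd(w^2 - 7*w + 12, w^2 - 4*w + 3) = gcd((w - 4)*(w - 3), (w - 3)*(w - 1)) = w - 3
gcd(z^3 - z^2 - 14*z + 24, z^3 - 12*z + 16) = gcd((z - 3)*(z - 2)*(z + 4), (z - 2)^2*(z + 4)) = z^2 + 2*z - 8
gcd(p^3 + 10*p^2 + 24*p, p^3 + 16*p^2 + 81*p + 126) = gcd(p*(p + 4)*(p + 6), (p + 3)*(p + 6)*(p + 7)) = p + 6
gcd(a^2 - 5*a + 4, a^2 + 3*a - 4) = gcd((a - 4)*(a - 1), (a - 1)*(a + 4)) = a - 1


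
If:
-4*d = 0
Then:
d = 0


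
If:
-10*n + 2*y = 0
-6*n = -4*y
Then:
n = 0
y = 0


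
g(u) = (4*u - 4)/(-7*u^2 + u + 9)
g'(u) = (4*u - 4)*(14*u - 1)/(-7*u^2 + u + 9)^2 + 4/(-7*u^2 + u + 9) = 4*(-7*u^2 + u + (u - 1)*(14*u - 1) + 9)/(-7*u^2 + u + 9)^2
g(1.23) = -2.55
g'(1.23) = 103.85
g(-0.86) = -2.51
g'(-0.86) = 12.40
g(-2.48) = 0.38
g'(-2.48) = 0.26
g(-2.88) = 0.30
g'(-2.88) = 0.16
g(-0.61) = -1.11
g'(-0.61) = 2.53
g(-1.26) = 2.68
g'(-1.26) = 13.62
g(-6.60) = 0.10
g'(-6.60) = 0.02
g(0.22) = -0.35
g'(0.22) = 0.37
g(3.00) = -0.16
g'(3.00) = 0.05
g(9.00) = -0.06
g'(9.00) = 0.01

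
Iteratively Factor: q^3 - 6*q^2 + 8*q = (q)*(q^2 - 6*q + 8) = q*(q - 4)*(q - 2)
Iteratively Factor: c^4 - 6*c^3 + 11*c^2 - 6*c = (c - 1)*(c^3 - 5*c^2 + 6*c) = c*(c - 1)*(c^2 - 5*c + 6) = c*(c - 2)*(c - 1)*(c - 3)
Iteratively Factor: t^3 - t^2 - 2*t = (t + 1)*(t^2 - 2*t) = (t - 2)*(t + 1)*(t)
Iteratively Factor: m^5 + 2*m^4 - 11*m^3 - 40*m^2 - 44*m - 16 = (m - 4)*(m^4 + 6*m^3 + 13*m^2 + 12*m + 4) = (m - 4)*(m + 1)*(m^3 + 5*m^2 + 8*m + 4) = (m - 4)*(m + 1)*(m + 2)*(m^2 + 3*m + 2) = (m - 4)*(m + 1)^2*(m + 2)*(m + 2)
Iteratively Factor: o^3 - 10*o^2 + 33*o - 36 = (o - 4)*(o^2 - 6*o + 9) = (o - 4)*(o - 3)*(o - 3)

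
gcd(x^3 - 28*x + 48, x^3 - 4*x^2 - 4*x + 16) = x^2 - 6*x + 8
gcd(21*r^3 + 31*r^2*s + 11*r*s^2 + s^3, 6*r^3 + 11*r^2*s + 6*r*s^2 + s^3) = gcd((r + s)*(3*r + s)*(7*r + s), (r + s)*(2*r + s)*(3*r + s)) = 3*r^2 + 4*r*s + s^2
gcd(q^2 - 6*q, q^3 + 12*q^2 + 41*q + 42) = 1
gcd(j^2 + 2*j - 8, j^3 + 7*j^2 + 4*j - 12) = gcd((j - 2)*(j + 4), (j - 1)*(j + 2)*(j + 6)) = 1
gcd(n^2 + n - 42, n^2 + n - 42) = n^2 + n - 42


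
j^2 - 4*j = j*(j - 4)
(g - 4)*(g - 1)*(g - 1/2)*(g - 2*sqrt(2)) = g^4 - 11*g^3/2 - 2*sqrt(2)*g^3 + 13*g^2/2 + 11*sqrt(2)*g^2 - 13*sqrt(2)*g - 2*g + 4*sqrt(2)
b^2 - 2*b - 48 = (b - 8)*(b + 6)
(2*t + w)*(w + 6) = 2*t*w + 12*t + w^2 + 6*w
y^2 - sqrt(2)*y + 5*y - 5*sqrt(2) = (y + 5)*(y - sqrt(2))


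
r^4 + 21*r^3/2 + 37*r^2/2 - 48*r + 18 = (r - 1)*(r - 1/2)*(r + 6)^2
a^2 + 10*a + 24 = (a + 4)*(a + 6)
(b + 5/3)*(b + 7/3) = b^2 + 4*b + 35/9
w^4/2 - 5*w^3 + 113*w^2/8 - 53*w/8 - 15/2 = (w/2 + 1/4)*(w - 5)*(w - 4)*(w - 3/2)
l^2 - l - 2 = (l - 2)*(l + 1)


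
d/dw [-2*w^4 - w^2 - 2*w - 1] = -8*w^3 - 2*w - 2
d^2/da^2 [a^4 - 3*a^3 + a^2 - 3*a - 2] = 12*a^2 - 18*a + 2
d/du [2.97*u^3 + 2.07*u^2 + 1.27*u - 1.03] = 8.91*u^2 + 4.14*u + 1.27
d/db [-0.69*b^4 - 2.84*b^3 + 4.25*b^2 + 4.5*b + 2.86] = -2.76*b^3 - 8.52*b^2 + 8.5*b + 4.5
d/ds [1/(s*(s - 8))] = 2*(4 - s)/(s^2*(s^2 - 16*s + 64))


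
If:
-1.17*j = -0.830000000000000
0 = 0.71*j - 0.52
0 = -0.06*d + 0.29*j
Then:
No Solution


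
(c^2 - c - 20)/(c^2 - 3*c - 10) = (c + 4)/(c + 2)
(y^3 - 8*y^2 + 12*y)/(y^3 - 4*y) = (y - 6)/(y + 2)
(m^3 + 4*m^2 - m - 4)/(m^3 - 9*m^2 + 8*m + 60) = (m^3 + 4*m^2 - m - 4)/(m^3 - 9*m^2 + 8*m + 60)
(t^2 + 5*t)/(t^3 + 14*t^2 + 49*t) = (t + 5)/(t^2 + 14*t + 49)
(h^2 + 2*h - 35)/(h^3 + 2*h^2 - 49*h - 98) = (h - 5)/(h^2 - 5*h - 14)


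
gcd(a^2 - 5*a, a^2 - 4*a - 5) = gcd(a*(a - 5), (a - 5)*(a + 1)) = a - 5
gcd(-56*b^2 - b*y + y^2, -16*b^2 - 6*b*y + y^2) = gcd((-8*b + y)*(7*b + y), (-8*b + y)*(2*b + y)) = -8*b + y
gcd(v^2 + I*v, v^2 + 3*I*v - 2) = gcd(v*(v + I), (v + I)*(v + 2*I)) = v + I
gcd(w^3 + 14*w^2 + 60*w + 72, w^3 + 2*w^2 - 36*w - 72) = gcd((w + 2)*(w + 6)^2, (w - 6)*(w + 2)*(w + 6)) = w^2 + 8*w + 12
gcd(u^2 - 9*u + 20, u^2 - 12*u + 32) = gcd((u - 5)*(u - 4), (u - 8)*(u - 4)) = u - 4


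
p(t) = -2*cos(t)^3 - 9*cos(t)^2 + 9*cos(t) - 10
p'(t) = 6*sin(t)*cos(t)^2 + 18*sin(t)*cos(t) - 9*sin(t) = 3*(6*cos(t) + cos(2*t) - 2)*sin(t)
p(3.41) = -25.25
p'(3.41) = 5.51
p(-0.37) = -11.05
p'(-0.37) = -4.70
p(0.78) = -8.87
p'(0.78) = 4.80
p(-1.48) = -9.26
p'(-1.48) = 7.29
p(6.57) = -11.41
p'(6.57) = 3.90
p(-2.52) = -22.19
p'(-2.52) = 11.45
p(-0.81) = -8.73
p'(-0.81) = -4.54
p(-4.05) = -18.47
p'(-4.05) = -14.04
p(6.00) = -11.43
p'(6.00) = -3.86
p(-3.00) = -25.79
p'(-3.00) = 2.95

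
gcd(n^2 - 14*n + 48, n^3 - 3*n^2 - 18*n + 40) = 1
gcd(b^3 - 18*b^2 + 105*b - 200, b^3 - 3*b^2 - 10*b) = b - 5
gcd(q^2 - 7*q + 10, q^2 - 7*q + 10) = q^2 - 7*q + 10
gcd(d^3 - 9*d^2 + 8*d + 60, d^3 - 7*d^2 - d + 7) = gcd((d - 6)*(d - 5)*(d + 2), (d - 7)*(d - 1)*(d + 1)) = 1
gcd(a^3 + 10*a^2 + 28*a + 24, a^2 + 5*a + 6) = a + 2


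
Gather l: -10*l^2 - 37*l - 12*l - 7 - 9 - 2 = -10*l^2 - 49*l - 18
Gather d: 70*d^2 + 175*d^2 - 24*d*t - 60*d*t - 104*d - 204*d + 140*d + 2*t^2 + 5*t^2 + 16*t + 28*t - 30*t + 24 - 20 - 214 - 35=245*d^2 + d*(-84*t - 168) + 7*t^2 + 14*t - 245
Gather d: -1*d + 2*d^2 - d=2*d^2 - 2*d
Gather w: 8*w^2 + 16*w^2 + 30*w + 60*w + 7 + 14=24*w^2 + 90*w + 21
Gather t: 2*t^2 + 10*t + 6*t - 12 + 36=2*t^2 + 16*t + 24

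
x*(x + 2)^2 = x^3 + 4*x^2 + 4*x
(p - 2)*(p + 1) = p^2 - p - 2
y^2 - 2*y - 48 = (y - 8)*(y + 6)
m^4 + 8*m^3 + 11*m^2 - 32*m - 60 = (m - 2)*(m + 2)*(m + 3)*(m + 5)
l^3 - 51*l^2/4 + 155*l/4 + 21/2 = (l - 7)*(l - 6)*(l + 1/4)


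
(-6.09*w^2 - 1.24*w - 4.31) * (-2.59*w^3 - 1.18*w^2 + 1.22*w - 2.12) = 15.7731*w^5 + 10.3978*w^4 + 5.1963*w^3 + 16.4838*w^2 - 2.6294*w + 9.1372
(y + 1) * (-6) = -6*y - 6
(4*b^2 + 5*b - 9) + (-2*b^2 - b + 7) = 2*b^2 + 4*b - 2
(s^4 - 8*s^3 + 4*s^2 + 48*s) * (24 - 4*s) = -4*s^5 + 56*s^4 - 208*s^3 - 96*s^2 + 1152*s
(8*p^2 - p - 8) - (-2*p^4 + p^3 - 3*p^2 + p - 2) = 2*p^4 - p^3 + 11*p^2 - 2*p - 6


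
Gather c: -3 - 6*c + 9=6 - 6*c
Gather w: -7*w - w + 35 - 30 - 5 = -8*w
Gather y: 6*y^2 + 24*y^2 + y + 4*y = 30*y^2 + 5*y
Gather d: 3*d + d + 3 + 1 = 4*d + 4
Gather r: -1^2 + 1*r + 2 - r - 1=0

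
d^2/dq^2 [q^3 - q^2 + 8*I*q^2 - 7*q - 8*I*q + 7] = 6*q - 2 + 16*I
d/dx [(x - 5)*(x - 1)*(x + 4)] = 3*x^2 - 4*x - 19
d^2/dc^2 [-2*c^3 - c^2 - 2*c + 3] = -12*c - 2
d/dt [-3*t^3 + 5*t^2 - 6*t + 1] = -9*t^2 + 10*t - 6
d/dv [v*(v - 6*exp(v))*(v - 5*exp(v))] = -11*v^2*exp(v) + 3*v^2 + 60*v*exp(2*v) - 22*v*exp(v) + 30*exp(2*v)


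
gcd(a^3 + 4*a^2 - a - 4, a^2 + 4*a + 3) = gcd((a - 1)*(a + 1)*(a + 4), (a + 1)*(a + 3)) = a + 1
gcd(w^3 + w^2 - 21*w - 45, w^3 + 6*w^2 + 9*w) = w^2 + 6*w + 9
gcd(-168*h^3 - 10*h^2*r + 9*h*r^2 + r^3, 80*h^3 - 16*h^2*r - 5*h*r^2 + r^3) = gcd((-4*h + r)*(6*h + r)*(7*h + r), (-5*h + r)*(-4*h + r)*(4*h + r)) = -4*h + r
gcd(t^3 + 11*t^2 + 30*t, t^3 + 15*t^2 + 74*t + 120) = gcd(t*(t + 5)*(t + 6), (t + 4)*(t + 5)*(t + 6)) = t^2 + 11*t + 30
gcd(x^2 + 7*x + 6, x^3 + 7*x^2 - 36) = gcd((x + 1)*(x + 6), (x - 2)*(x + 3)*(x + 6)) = x + 6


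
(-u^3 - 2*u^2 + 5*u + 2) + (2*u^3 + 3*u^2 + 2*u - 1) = u^3 + u^2 + 7*u + 1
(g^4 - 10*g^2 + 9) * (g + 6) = g^5 + 6*g^4 - 10*g^3 - 60*g^2 + 9*g + 54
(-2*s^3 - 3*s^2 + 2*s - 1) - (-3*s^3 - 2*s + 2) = s^3 - 3*s^2 + 4*s - 3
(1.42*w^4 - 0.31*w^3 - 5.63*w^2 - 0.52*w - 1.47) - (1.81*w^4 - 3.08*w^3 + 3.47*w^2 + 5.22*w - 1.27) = -0.39*w^4 + 2.77*w^3 - 9.1*w^2 - 5.74*w - 0.2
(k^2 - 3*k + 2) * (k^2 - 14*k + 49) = k^4 - 17*k^3 + 93*k^2 - 175*k + 98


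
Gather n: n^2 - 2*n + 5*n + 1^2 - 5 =n^2 + 3*n - 4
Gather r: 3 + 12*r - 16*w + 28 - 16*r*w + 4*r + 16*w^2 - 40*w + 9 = r*(16 - 16*w) + 16*w^2 - 56*w + 40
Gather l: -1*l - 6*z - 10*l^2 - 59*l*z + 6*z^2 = -10*l^2 + l*(-59*z - 1) + 6*z^2 - 6*z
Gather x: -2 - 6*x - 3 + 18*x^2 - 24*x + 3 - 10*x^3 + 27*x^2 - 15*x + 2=-10*x^3 + 45*x^2 - 45*x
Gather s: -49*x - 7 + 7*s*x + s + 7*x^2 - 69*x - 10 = s*(7*x + 1) + 7*x^2 - 118*x - 17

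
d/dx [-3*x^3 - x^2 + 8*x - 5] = -9*x^2 - 2*x + 8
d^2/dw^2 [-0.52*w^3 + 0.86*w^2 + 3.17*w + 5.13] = 1.72 - 3.12*w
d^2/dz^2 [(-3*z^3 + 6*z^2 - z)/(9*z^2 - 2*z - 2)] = 2*(-39*z^3 + 288*z^2 - 90*z + 28)/(729*z^6 - 486*z^5 - 378*z^4 + 208*z^3 + 84*z^2 - 24*z - 8)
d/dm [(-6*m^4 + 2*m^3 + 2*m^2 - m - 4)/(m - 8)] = 2*(-9*m^4 + 98*m^3 - 23*m^2 - 16*m + 6)/(m^2 - 16*m + 64)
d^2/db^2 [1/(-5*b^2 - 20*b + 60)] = 2*(b^2 + 4*b - 4*(b + 2)^2 - 12)/(5*(b^2 + 4*b - 12)^3)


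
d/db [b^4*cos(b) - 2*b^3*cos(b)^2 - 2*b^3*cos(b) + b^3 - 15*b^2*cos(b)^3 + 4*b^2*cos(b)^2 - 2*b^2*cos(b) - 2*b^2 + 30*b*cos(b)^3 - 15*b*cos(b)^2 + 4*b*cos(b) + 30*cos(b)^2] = -b^4*sin(b) + 2*b^3*sin(b) + 2*b^3*sin(2*b) + 4*b^3*cos(b) + 53*b^2*sin(b)/4 - 4*b^2*sin(2*b) + 45*b^2*sin(3*b)/4 - 6*b^2*cos(b) - 3*b^2*cos(2*b) - 53*b*sin(b)/2 + 15*b*sin(2*b) - 45*b*sin(3*b)/2 - 53*b*cos(b)/2 + 4*b*cos(2*b) - 15*b*cos(3*b)/2 - 30*sin(2*b) + 53*cos(b)/2 - 15*cos(2*b)/2 + 15*cos(3*b)/2 - 15/2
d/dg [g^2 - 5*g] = 2*g - 5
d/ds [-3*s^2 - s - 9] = -6*s - 1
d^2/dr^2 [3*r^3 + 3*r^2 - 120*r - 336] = 18*r + 6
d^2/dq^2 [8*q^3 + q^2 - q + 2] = 48*q + 2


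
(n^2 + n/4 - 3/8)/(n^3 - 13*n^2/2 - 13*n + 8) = (n + 3/4)/(n^2 - 6*n - 16)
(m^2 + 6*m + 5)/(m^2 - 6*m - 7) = (m + 5)/(m - 7)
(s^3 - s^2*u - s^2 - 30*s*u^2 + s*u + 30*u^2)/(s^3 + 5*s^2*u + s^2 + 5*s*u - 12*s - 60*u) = (s^2 - 6*s*u - s + 6*u)/(s^2 + s - 12)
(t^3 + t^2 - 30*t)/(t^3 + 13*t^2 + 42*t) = (t - 5)/(t + 7)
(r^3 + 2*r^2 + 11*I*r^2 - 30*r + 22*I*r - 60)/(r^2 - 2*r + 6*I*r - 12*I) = (r^2 + r*(2 + 5*I) + 10*I)/(r - 2)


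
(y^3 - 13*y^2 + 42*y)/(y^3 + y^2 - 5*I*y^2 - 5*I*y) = (y^2 - 13*y + 42)/(y^2 + y - 5*I*y - 5*I)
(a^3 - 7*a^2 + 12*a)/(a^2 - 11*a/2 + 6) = 2*a*(a - 3)/(2*a - 3)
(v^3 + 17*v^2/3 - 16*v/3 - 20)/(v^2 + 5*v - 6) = (3*v^2 - v - 10)/(3*(v - 1))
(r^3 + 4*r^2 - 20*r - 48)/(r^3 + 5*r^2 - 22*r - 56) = (r + 6)/(r + 7)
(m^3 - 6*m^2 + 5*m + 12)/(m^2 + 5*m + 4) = (m^2 - 7*m + 12)/(m + 4)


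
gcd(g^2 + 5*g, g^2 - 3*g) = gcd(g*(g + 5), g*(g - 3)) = g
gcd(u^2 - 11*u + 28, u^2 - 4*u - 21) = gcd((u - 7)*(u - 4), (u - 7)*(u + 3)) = u - 7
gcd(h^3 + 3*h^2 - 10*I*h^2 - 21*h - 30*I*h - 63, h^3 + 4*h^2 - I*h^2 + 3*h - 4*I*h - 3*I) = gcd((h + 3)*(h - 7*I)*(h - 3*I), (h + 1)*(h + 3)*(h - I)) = h + 3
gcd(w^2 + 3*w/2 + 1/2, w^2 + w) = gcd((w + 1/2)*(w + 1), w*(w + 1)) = w + 1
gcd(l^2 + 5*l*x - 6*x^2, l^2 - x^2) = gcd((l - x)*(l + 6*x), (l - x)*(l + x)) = -l + x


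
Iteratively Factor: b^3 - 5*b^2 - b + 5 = (b - 5)*(b^2 - 1) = (b - 5)*(b + 1)*(b - 1)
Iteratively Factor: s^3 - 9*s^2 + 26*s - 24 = (s - 3)*(s^2 - 6*s + 8) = (s - 3)*(s - 2)*(s - 4)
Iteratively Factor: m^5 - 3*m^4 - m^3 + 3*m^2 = (m - 3)*(m^4 - m^2) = m*(m - 3)*(m^3 - m) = m*(m - 3)*(m - 1)*(m^2 + m) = m^2*(m - 3)*(m - 1)*(m + 1)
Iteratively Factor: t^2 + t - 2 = (t - 1)*(t + 2)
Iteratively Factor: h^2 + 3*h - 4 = (h - 1)*(h + 4)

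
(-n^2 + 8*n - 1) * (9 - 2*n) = 2*n^3 - 25*n^2 + 74*n - 9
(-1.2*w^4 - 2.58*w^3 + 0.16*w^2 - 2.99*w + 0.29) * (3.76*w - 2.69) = -4.512*w^5 - 6.4728*w^4 + 7.5418*w^3 - 11.6728*w^2 + 9.1335*w - 0.7801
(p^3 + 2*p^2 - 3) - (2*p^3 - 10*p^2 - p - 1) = -p^3 + 12*p^2 + p - 2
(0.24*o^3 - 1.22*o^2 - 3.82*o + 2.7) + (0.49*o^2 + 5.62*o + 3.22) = 0.24*o^3 - 0.73*o^2 + 1.8*o + 5.92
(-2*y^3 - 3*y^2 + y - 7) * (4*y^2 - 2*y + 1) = -8*y^5 - 8*y^4 + 8*y^3 - 33*y^2 + 15*y - 7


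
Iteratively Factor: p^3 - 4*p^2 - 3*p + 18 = (p - 3)*(p^2 - p - 6) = (p - 3)*(p + 2)*(p - 3)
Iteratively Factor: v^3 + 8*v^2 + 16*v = (v + 4)*(v^2 + 4*v) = v*(v + 4)*(v + 4)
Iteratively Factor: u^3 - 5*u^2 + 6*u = (u)*(u^2 - 5*u + 6) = u*(u - 2)*(u - 3)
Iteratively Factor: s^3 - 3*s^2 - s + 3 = (s - 1)*(s^2 - 2*s - 3) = (s - 1)*(s + 1)*(s - 3)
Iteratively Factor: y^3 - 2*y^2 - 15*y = (y - 5)*(y^2 + 3*y) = y*(y - 5)*(y + 3)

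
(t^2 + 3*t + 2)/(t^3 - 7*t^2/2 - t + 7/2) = 2*(t + 2)/(2*t^2 - 9*t + 7)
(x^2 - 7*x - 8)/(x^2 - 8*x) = (x + 1)/x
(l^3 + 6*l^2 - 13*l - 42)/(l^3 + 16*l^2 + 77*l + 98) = (l - 3)/(l + 7)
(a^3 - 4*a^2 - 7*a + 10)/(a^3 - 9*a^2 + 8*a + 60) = (a - 1)/(a - 6)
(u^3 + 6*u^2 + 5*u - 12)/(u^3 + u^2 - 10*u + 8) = (u + 3)/(u - 2)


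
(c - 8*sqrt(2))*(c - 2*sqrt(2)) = c^2 - 10*sqrt(2)*c + 32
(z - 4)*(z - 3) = z^2 - 7*z + 12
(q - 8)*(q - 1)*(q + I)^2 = q^4 - 9*q^3 + 2*I*q^3 + 7*q^2 - 18*I*q^2 + 9*q + 16*I*q - 8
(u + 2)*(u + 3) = u^2 + 5*u + 6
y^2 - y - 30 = (y - 6)*(y + 5)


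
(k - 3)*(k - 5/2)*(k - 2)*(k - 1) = k^4 - 17*k^3/2 + 26*k^2 - 67*k/2 + 15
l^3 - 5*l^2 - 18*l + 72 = (l - 6)*(l - 3)*(l + 4)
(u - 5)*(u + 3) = u^2 - 2*u - 15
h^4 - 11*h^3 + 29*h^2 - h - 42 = (h - 7)*(h - 3)*(h - 2)*(h + 1)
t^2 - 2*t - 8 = (t - 4)*(t + 2)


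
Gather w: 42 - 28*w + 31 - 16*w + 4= 77 - 44*w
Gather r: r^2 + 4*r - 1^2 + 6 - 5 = r^2 + 4*r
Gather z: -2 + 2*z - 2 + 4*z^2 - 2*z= 4*z^2 - 4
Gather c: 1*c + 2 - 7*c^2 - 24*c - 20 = -7*c^2 - 23*c - 18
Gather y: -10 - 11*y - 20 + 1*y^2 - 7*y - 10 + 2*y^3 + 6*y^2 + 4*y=2*y^3 + 7*y^2 - 14*y - 40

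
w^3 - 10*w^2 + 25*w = w*(w - 5)^2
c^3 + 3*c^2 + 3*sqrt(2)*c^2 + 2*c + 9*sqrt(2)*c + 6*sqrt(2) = (c + 1)*(c + 2)*(c + 3*sqrt(2))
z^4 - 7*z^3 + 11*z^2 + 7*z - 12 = (z - 4)*(z - 3)*(z - 1)*(z + 1)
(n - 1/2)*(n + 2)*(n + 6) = n^3 + 15*n^2/2 + 8*n - 6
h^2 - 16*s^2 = (h - 4*s)*(h + 4*s)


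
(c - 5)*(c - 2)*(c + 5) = c^3 - 2*c^2 - 25*c + 50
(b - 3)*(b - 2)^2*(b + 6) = b^4 - b^3 - 26*b^2 + 84*b - 72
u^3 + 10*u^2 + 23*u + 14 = (u + 1)*(u + 2)*(u + 7)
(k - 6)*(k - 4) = k^2 - 10*k + 24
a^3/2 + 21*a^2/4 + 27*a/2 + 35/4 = (a/2 + 1/2)*(a + 5/2)*(a + 7)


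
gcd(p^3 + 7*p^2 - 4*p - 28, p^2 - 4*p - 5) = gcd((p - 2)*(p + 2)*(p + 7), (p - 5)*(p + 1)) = 1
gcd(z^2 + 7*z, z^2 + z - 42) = z + 7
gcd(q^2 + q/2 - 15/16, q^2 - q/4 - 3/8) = q - 3/4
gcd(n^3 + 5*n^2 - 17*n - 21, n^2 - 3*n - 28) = 1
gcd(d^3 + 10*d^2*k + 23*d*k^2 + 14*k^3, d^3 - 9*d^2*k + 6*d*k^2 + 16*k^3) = d + k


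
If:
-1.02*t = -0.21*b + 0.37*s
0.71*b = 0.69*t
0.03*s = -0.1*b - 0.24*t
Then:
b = 0.00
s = 0.00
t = 0.00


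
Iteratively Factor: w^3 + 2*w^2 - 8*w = (w + 4)*(w^2 - 2*w) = w*(w + 4)*(w - 2)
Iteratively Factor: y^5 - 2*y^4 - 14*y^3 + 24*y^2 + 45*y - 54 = (y + 2)*(y^4 - 4*y^3 - 6*y^2 + 36*y - 27) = (y + 2)*(y + 3)*(y^3 - 7*y^2 + 15*y - 9) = (y - 3)*(y + 2)*(y + 3)*(y^2 - 4*y + 3) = (y - 3)*(y - 1)*(y + 2)*(y + 3)*(y - 3)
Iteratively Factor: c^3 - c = (c + 1)*(c^2 - c) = (c - 1)*(c + 1)*(c)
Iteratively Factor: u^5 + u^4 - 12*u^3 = (u - 3)*(u^4 + 4*u^3) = u*(u - 3)*(u^3 + 4*u^2) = u^2*(u - 3)*(u^2 + 4*u) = u^2*(u - 3)*(u + 4)*(u)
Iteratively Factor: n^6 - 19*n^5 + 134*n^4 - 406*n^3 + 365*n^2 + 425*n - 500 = (n - 4)*(n^5 - 15*n^4 + 74*n^3 - 110*n^2 - 75*n + 125) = (n - 4)*(n + 1)*(n^4 - 16*n^3 + 90*n^2 - 200*n + 125) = (n - 5)*(n - 4)*(n + 1)*(n^3 - 11*n^2 + 35*n - 25) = (n - 5)^2*(n - 4)*(n + 1)*(n^2 - 6*n + 5) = (n - 5)^3*(n - 4)*(n + 1)*(n - 1)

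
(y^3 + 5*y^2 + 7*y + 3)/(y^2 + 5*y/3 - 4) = 3*(y^2 + 2*y + 1)/(3*y - 4)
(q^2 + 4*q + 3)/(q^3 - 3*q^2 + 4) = (q + 3)/(q^2 - 4*q + 4)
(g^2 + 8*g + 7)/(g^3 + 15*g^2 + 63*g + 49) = 1/(g + 7)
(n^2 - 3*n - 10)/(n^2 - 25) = (n + 2)/(n + 5)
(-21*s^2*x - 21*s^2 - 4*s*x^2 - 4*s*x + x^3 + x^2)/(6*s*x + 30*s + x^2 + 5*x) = (-21*s^2*x - 21*s^2 - 4*s*x^2 - 4*s*x + x^3 + x^2)/(6*s*x + 30*s + x^2 + 5*x)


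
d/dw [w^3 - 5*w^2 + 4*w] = 3*w^2 - 10*w + 4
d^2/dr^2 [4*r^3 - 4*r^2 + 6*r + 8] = 24*r - 8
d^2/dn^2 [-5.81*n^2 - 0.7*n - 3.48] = -11.6200000000000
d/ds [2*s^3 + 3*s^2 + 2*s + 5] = 6*s^2 + 6*s + 2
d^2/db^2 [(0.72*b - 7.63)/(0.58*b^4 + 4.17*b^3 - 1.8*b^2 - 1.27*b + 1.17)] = (2.906496*b^7 - 23.472368*b^6 - 483.007572*b^5 - 1477.988532*b^4 + 941.333368*b^3 + 114.098022*b^2 + 127.800882*b - 54.610718)/(0.195112*b^12 + 4.208364*b^11 + 28.440126*b^10 + 45.109149*b^9 - 105.511428*b^8 - 0.785457000000001*b^7 + 107.876325*b^6 - 50.030073*b^5 - 32.132592*b^4 + 31.124276*b^3 - 1.730781*b^2 - 5.215509*b + 1.601613)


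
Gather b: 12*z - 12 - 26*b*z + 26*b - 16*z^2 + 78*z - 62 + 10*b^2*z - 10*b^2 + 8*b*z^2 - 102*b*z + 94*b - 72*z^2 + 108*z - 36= b^2*(10*z - 10) + b*(8*z^2 - 128*z + 120) - 88*z^2 + 198*z - 110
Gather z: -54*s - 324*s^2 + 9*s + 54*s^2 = -270*s^2 - 45*s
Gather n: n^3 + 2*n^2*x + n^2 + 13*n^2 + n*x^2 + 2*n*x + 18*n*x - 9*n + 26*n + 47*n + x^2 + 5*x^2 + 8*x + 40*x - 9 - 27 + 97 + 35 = n^3 + n^2*(2*x + 14) + n*(x^2 + 20*x + 64) + 6*x^2 + 48*x + 96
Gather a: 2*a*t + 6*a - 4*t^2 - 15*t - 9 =a*(2*t + 6) - 4*t^2 - 15*t - 9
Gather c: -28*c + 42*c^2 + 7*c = 42*c^2 - 21*c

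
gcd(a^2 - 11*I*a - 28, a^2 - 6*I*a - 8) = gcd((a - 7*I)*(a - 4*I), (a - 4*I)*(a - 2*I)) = a - 4*I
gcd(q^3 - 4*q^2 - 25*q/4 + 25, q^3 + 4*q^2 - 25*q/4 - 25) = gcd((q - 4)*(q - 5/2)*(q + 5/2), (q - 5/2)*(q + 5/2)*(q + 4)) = q^2 - 25/4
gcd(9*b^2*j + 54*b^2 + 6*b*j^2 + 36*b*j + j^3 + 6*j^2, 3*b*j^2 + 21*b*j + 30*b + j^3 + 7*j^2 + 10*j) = 3*b + j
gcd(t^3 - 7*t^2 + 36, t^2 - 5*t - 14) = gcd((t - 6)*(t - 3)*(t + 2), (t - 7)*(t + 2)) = t + 2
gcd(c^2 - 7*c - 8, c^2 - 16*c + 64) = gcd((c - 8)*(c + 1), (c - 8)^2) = c - 8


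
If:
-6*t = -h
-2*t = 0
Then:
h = 0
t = 0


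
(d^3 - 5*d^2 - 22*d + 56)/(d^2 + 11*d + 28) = (d^2 - 9*d + 14)/(d + 7)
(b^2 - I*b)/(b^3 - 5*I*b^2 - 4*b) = 1/(b - 4*I)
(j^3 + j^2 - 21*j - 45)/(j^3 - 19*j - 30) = (j + 3)/(j + 2)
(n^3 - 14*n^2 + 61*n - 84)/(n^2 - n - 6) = (n^2 - 11*n + 28)/(n + 2)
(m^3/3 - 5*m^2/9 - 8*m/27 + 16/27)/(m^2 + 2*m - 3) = (9*m^3 - 15*m^2 - 8*m + 16)/(27*(m^2 + 2*m - 3))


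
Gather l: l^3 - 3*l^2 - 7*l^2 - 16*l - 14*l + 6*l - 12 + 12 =l^3 - 10*l^2 - 24*l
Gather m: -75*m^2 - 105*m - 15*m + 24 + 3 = -75*m^2 - 120*m + 27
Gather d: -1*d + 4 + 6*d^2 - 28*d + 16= 6*d^2 - 29*d + 20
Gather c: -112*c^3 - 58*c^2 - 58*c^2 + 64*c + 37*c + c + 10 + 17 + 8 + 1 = -112*c^3 - 116*c^2 + 102*c + 36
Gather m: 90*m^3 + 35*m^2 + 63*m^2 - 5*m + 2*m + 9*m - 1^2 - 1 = 90*m^3 + 98*m^2 + 6*m - 2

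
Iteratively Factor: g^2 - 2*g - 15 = (g - 5)*(g + 3)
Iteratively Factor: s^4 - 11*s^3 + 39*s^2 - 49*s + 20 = (s - 1)*(s^3 - 10*s^2 + 29*s - 20) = (s - 4)*(s - 1)*(s^2 - 6*s + 5) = (s - 4)*(s - 1)^2*(s - 5)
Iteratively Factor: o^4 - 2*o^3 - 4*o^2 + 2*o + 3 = (o + 1)*(o^3 - 3*o^2 - o + 3) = (o + 1)^2*(o^2 - 4*o + 3) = (o - 3)*(o + 1)^2*(o - 1)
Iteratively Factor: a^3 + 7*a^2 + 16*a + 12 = (a + 2)*(a^2 + 5*a + 6) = (a + 2)*(a + 3)*(a + 2)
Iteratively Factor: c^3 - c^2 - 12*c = (c + 3)*(c^2 - 4*c) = (c - 4)*(c + 3)*(c)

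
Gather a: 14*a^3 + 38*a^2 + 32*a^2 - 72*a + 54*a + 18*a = 14*a^3 + 70*a^2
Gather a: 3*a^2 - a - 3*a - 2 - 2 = 3*a^2 - 4*a - 4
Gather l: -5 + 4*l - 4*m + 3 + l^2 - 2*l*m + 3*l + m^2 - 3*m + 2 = l^2 + l*(7 - 2*m) + m^2 - 7*m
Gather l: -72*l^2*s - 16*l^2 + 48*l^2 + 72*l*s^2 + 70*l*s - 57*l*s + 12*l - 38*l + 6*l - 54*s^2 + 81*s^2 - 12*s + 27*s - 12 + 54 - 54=l^2*(32 - 72*s) + l*(72*s^2 + 13*s - 20) + 27*s^2 + 15*s - 12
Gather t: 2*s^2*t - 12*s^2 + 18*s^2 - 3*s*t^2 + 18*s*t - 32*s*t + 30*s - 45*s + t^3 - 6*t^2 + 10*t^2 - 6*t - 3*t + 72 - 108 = 6*s^2 - 15*s + t^3 + t^2*(4 - 3*s) + t*(2*s^2 - 14*s - 9) - 36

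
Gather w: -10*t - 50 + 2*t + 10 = -8*t - 40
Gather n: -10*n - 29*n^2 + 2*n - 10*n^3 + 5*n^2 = -10*n^3 - 24*n^2 - 8*n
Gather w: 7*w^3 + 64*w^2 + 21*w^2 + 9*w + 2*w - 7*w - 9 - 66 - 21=7*w^3 + 85*w^2 + 4*w - 96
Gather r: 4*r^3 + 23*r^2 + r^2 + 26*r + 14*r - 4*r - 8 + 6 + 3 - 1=4*r^3 + 24*r^2 + 36*r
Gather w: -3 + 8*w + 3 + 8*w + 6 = 16*w + 6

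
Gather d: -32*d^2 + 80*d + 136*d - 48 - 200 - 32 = -32*d^2 + 216*d - 280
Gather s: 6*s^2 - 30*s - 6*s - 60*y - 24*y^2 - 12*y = 6*s^2 - 36*s - 24*y^2 - 72*y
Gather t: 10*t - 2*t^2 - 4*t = -2*t^2 + 6*t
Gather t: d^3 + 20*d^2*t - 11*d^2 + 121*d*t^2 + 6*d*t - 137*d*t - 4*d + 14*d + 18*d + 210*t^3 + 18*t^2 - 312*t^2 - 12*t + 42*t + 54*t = d^3 - 11*d^2 + 28*d + 210*t^3 + t^2*(121*d - 294) + t*(20*d^2 - 131*d + 84)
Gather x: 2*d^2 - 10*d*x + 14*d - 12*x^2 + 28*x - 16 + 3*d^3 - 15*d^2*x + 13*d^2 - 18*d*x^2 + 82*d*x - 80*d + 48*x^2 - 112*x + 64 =3*d^3 + 15*d^2 - 66*d + x^2*(36 - 18*d) + x*(-15*d^2 + 72*d - 84) + 48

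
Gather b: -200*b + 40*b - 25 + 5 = -160*b - 20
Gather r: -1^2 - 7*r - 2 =-7*r - 3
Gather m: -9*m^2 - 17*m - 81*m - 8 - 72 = -9*m^2 - 98*m - 80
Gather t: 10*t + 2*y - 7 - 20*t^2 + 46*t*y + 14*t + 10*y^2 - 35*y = -20*t^2 + t*(46*y + 24) + 10*y^2 - 33*y - 7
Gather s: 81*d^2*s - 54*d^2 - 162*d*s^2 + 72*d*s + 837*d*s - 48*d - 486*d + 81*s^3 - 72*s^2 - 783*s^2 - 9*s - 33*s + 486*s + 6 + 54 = -54*d^2 - 534*d + 81*s^3 + s^2*(-162*d - 855) + s*(81*d^2 + 909*d + 444) + 60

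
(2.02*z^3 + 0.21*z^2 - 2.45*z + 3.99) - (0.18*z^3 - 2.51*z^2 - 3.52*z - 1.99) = 1.84*z^3 + 2.72*z^2 + 1.07*z + 5.98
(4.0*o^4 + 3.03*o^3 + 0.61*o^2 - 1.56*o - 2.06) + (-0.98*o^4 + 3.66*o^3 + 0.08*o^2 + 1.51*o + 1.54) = 3.02*o^4 + 6.69*o^3 + 0.69*o^2 - 0.05*o - 0.52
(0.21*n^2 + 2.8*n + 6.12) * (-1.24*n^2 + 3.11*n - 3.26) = -0.2604*n^4 - 2.8189*n^3 + 0.434599999999999*n^2 + 9.9052*n - 19.9512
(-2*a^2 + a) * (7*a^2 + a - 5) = -14*a^4 + 5*a^3 + 11*a^2 - 5*a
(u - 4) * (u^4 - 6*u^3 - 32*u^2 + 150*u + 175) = u^5 - 10*u^4 - 8*u^3 + 278*u^2 - 425*u - 700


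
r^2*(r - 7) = r^3 - 7*r^2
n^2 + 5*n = n*(n + 5)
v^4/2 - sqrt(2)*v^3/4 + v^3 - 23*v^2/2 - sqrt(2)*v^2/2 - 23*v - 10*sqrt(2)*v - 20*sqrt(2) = (v/2 + 1)*(v - 4*sqrt(2))*(v + sqrt(2))*(v + 5*sqrt(2)/2)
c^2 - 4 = (c - 2)*(c + 2)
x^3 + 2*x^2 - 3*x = x*(x - 1)*(x + 3)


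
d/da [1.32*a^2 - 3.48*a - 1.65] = 2.64*a - 3.48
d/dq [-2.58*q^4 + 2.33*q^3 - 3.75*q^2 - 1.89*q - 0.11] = -10.32*q^3 + 6.99*q^2 - 7.5*q - 1.89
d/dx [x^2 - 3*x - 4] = 2*x - 3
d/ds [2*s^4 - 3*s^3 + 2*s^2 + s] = 8*s^3 - 9*s^2 + 4*s + 1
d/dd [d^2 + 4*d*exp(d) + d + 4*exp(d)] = 4*d*exp(d) + 2*d + 8*exp(d) + 1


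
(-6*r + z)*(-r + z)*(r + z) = 6*r^3 - r^2*z - 6*r*z^2 + z^3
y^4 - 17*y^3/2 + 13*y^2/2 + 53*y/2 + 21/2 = (y - 7)*(y - 3)*(y + 1/2)*(y + 1)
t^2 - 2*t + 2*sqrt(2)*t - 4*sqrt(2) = (t - 2)*(t + 2*sqrt(2))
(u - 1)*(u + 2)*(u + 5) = u^3 + 6*u^2 + 3*u - 10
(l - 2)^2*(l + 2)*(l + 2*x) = l^4 + 2*l^3*x - 2*l^3 - 4*l^2*x - 4*l^2 - 8*l*x + 8*l + 16*x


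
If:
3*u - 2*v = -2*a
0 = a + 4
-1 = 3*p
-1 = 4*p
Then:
No Solution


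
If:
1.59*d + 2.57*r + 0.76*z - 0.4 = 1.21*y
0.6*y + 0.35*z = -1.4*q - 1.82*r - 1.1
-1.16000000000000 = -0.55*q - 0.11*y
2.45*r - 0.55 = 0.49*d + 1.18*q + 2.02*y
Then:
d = -0.316346133034143*z - 0.128197269178489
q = 0.0285487297344576*z + 2.87047994224953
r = -0.167209907925752*z - 1.55742023058983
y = -0.142743648672288*z - 3.8069451657931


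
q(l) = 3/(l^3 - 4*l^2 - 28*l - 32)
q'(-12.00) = 0.00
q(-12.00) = 0.00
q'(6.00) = -0.00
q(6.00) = -0.02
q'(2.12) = 0.01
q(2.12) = -0.03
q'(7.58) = -0.17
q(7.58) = -0.08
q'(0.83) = 0.03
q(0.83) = -0.05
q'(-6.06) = -0.01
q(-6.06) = -0.01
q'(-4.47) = -0.04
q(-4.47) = -0.04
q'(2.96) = 0.00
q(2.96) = -0.02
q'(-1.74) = 34.58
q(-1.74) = -4.56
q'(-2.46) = -6.02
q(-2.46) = -1.36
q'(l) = 3*(-3*l^2 + 8*l + 28)/(l^3 - 4*l^2 - 28*l - 32)^2 = 3*(-3*l^2 + 8*l + 28)/(-l^3 + 4*l^2 + 28*l + 32)^2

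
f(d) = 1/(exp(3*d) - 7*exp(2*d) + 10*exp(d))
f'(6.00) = 0.00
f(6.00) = 0.00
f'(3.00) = 0.00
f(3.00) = 0.00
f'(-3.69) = -4.00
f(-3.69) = 4.08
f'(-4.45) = -8.56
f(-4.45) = 8.63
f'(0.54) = 3.48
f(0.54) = 0.62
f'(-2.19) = -0.89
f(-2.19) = 0.97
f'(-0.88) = -0.21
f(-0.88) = 0.33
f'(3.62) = -0.00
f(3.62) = 0.00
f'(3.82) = -0.00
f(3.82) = 0.00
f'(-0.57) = -0.13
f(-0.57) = 0.28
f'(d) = (-3*exp(3*d) + 14*exp(2*d) - 10*exp(d))/(exp(3*d) - 7*exp(2*d) + 10*exp(d))^2 = (-3*exp(2*d) + 14*exp(d) - 10)*exp(-d)/(exp(2*d) - 7*exp(d) + 10)^2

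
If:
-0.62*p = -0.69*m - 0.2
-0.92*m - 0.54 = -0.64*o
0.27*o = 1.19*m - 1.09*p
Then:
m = -1.41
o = -1.18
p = -1.25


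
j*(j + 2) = j^2 + 2*j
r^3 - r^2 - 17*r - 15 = (r - 5)*(r + 1)*(r + 3)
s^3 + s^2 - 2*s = s*(s - 1)*(s + 2)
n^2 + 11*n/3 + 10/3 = (n + 5/3)*(n + 2)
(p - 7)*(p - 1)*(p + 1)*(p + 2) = p^4 - 5*p^3 - 15*p^2 + 5*p + 14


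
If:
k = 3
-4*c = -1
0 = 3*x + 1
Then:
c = 1/4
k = 3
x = -1/3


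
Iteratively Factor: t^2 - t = (t)*(t - 1)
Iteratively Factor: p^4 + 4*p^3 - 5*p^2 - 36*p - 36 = (p + 3)*(p^3 + p^2 - 8*p - 12) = (p + 2)*(p + 3)*(p^2 - p - 6) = (p - 3)*(p + 2)*(p + 3)*(p + 2)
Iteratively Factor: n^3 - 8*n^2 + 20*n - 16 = (n - 2)*(n^2 - 6*n + 8) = (n - 4)*(n - 2)*(n - 2)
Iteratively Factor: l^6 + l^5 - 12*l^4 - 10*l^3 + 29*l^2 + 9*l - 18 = (l - 1)*(l^5 + 2*l^4 - 10*l^3 - 20*l^2 + 9*l + 18) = (l - 1)*(l + 1)*(l^4 + l^3 - 11*l^2 - 9*l + 18) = (l - 1)*(l + 1)*(l + 2)*(l^3 - l^2 - 9*l + 9) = (l - 3)*(l - 1)*(l + 1)*(l + 2)*(l^2 + 2*l - 3) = (l - 3)*(l - 1)^2*(l + 1)*(l + 2)*(l + 3)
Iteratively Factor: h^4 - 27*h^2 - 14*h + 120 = (h - 2)*(h^3 + 2*h^2 - 23*h - 60) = (h - 2)*(h + 4)*(h^2 - 2*h - 15) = (h - 5)*(h - 2)*(h + 4)*(h + 3)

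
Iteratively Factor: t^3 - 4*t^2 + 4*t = (t - 2)*(t^2 - 2*t) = (t - 2)^2*(t)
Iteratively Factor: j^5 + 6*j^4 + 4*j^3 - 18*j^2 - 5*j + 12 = (j - 1)*(j^4 + 7*j^3 + 11*j^2 - 7*j - 12) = (j - 1)*(j + 4)*(j^3 + 3*j^2 - j - 3) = (j - 1)^2*(j + 4)*(j^2 + 4*j + 3) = (j - 1)^2*(j + 3)*(j + 4)*(j + 1)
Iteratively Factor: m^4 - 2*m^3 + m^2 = (m - 1)*(m^3 - m^2) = m*(m - 1)*(m^2 - m) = m*(m - 1)^2*(m)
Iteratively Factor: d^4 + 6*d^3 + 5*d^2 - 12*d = (d - 1)*(d^3 + 7*d^2 + 12*d) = d*(d - 1)*(d^2 + 7*d + 12) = d*(d - 1)*(d + 3)*(d + 4)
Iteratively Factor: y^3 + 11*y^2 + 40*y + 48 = (y + 4)*(y^2 + 7*y + 12) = (y + 4)^2*(y + 3)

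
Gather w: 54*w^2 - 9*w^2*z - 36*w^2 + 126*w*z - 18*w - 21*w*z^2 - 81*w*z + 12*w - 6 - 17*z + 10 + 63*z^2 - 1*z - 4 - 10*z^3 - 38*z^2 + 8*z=w^2*(18 - 9*z) + w*(-21*z^2 + 45*z - 6) - 10*z^3 + 25*z^2 - 10*z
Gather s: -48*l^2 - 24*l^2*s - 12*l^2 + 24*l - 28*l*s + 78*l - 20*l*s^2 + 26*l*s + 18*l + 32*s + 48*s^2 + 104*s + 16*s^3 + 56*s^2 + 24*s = -60*l^2 + 120*l + 16*s^3 + s^2*(104 - 20*l) + s*(-24*l^2 - 2*l + 160)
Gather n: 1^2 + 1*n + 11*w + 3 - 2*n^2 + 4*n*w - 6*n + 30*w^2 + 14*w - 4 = -2*n^2 + n*(4*w - 5) + 30*w^2 + 25*w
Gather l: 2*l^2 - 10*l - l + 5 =2*l^2 - 11*l + 5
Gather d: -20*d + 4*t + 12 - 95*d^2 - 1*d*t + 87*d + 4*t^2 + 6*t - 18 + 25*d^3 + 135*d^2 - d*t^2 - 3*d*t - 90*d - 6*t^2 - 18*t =25*d^3 + 40*d^2 + d*(-t^2 - 4*t - 23) - 2*t^2 - 8*t - 6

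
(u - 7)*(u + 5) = u^2 - 2*u - 35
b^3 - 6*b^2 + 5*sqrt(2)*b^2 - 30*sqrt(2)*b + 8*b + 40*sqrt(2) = (b - 4)*(b - 2)*(b + 5*sqrt(2))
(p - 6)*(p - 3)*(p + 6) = p^3 - 3*p^2 - 36*p + 108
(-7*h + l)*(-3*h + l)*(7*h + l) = 147*h^3 - 49*h^2*l - 3*h*l^2 + l^3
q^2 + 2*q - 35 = (q - 5)*(q + 7)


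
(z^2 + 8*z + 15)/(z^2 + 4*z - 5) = (z + 3)/(z - 1)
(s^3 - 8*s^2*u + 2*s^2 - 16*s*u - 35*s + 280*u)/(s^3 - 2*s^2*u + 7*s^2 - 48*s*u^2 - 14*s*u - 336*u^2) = (s - 5)/(s + 6*u)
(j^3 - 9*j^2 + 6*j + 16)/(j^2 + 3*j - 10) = (j^2 - 7*j - 8)/(j + 5)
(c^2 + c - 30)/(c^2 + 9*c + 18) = (c - 5)/(c + 3)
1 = 1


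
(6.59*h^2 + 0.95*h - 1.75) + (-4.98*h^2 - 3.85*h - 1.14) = 1.61*h^2 - 2.9*h - 2.89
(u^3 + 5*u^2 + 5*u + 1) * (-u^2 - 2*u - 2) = -u^5 - 7*u^4 - 17*u^3 - 21*u^2 - 12*u - 2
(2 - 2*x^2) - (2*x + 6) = -2*x^2 - 2*x - 4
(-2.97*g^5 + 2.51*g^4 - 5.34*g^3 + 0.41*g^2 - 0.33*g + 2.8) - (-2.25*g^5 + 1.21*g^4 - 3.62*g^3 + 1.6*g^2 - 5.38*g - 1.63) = -0.72*g^5 + 1.3*g^4 - 1.72*g^3 - 1.19*g^2 + 5.05*g + 4.43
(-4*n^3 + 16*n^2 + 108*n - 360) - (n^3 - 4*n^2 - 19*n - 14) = -5*n^3 + 20*n^2 + 127*n - 346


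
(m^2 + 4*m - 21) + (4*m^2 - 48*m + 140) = 5*m^2 - 44*m + 119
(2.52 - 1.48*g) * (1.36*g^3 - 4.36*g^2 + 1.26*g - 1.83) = -2.0128*g^4 + 9.88*g^3 - 12.852*g^2 + 5.8836*g - 4.6116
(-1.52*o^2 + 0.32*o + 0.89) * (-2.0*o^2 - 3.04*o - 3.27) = 3.04*o^4 + 3.9808*o^3 + 2.2176*o^2 - 3.752*o - 2.9103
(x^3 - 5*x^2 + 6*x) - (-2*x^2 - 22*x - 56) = x^3 - 3*x^2 + 28*x + 56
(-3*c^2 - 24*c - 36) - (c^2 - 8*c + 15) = -4*c^2 - 16*c - 51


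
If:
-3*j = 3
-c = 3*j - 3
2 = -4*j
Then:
No Solution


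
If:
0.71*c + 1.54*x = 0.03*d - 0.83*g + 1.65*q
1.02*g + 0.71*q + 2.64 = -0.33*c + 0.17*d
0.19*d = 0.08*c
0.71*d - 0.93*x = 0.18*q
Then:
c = 4.06188747588895*x - 0.668649740290401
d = 1.71026841090061*x - 0.281536732753853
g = -2.12847608185862*x - 1.64583095026035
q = 1.57939206521908*x - 1.11050600141798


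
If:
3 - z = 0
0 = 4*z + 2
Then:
No Solution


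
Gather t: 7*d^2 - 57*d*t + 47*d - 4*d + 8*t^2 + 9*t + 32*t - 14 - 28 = 7*d^2 + 43*d + 8*t^2 + t*(41 - 57*d) - 42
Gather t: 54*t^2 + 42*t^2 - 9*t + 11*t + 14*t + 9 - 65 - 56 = 96*t^2 + 16*t - 112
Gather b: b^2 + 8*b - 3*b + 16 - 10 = b^2 + 5*b + 6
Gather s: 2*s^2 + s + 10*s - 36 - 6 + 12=2*s^2 + 11*s - 30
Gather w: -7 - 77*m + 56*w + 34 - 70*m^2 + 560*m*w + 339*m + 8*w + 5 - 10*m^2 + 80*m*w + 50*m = -80*m^2 + 312*m + w*(640*m + 64) + 32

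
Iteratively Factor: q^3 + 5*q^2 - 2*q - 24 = (q + 3)*(q^2 + 2*q - 8) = (q - 2)*(q + 3)*(q + 4)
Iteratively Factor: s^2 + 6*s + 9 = (s + 3)*(s + 3)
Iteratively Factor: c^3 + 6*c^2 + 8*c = (c + 4)*(c^2 + 2*c) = c*(c + 4)*(c + 2)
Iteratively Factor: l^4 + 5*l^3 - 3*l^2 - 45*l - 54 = (l + 2)*(l^3 + 3*l^2 - 9*l - 27) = (l + 2)*(l + 3)*(l^2 - 9) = (l - 3)*(l + 2)*(l + 3)*(l + 3)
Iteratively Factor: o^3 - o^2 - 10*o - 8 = (o - 4)*(o^2 + 3*o + 2) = (o - 4)*(o + 1)*(o + 2)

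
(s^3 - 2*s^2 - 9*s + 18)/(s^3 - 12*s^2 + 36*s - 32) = (s^2 - 9)/(s^2 - 10*s + 16)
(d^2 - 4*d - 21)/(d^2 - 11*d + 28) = (d + 3)/(d - 4)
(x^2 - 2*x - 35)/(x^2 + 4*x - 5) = (x - 7)/(x - 1)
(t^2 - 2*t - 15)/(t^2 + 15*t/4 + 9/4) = 4*(t - 5)/(4*t + 3)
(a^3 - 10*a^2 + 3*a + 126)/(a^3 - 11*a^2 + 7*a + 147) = (a - 6)/(a - 7)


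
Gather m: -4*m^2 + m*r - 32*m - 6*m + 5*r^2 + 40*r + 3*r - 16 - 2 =-4*m^2 + m*(r - 38) + 5*r^2 + 43*r - 18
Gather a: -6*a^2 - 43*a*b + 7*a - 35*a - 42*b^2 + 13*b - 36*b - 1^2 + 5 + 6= -6*a^2 + a*(-43*b - 28) - 42*b^2 - 23*b + 10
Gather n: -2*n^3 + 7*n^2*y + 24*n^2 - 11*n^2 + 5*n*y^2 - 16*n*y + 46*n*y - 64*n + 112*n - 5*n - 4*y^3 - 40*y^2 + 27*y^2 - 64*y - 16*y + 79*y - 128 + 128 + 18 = -2*n^3 + n^2*(7*y + 13) + n*(5*y^2 + 30*y + 43) - 4*y^3 - 13*y^2 - y + 18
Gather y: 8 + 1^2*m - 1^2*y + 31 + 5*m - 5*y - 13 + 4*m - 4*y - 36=10*m - 10*y - 10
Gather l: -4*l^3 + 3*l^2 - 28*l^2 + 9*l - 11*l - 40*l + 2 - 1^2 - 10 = -4*l^3 - 25*l^2 - 42*l - 9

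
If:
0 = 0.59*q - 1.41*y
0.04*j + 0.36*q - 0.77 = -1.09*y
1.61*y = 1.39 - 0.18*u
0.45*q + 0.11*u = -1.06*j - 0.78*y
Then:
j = -1.15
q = 1.00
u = 3.98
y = 0.42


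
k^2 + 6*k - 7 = (k - 1)*(k + 7)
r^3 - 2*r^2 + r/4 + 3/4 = (r - 3/2)*(r - 1)*(r + 1/2)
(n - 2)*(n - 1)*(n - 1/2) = n^3 - 7*n^2/2 + 7*n/2 - 1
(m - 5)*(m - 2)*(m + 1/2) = m^3 - 13*m^2/2 + 13*m/2 + 5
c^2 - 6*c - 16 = (c - 8)*(c + 2)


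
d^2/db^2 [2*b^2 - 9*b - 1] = 4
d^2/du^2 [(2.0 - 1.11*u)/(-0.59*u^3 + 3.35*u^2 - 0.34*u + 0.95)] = (2.318346*u^5 - 21.51789*u^4 + 87.716618*u^3 - 129.61134*u^2 - 14.25345*u + 12.98466)/(0.205379*u^9 - 3.498405*u^8 + 20.218887*u^7 - 42.61952*u^6 + 22.917612*u^5 - 34.289325*u^4 + 8.129029*u^3 - 9.399585*u^2 + 0.92055*u - 0.857375)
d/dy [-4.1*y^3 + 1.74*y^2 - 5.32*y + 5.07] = -12.3*y^2 + 3.48*y - 5.32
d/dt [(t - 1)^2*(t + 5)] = 3*(t - 1)*(t + 3)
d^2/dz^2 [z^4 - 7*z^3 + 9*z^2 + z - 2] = 12*z^2 - 42*z + 18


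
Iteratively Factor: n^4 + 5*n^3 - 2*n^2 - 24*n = (n + 3)*(n^3 + 2*n^2 - 8*n) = (n + 3)*(n + 4)*(n^2 - 2*n) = (n - 2)*(n + 3)*(n + 4)*(n)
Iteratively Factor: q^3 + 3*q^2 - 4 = (q - 1)*(q^2 + 4*q + 4) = (q - 1)*(q + 2)*(q + 2)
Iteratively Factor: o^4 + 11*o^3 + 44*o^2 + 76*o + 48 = (o + 3)*(o^3 + 8*o^2 + 20*o + 16) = (o + 3)*(o + 4)*(o^2 + 4*o + 4) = (o + 2)*(o + 3)*(o + 4)*(o + 2)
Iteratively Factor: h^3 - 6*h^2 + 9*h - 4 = (h - 1)*(h^2 - 5*h + 4) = (h - 1)^2*(h - 4)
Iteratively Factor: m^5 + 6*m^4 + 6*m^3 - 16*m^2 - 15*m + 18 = (m + 3)*(m^4 + 3*m^3 - 3*m^2 - 7*m + 6) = (m + 3)^2*(m^3 - 3*m + 2) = (m + 2)*(m + 3)^2*(m^2 - 2*m + 1) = (m - 1)*(m + 2)*(m + 3)^2*(m - 1)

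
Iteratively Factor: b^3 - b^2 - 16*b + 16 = (b + 4)*(b^2 - 5*b + 4) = (b - 4)*(b + 4)*(b - 1)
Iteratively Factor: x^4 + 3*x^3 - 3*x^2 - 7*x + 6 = (x - 1)*(x^3 + 4*x^2 + x - 6) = (x - 1)*(x + 2)*(x^2 + 2*x - 3) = (x - 1)^2*(x + 2)*(x + 3)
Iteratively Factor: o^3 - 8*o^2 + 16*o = (o - 4)*(o^2 - 4*o) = (o - 4)^2*(o)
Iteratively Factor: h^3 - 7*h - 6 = (h + 1)*(h^2 - h - 6) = (h + 1)*(h + 2)*(h - 3)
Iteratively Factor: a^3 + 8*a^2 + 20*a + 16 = (a + 2)*(a^2 + 6*a + 8) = (a + 2)^2*(a + 4)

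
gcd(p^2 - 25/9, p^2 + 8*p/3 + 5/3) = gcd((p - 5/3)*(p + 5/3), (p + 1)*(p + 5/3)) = p + 5/3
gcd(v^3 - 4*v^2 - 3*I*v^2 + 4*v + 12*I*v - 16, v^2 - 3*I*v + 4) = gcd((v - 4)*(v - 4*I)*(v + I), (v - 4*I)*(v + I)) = v^2 - 3*I*v + 4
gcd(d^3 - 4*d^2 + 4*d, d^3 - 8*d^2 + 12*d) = d^2 - 2*d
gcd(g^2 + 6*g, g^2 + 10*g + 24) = g + 6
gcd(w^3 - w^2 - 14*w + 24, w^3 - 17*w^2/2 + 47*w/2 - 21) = w^2 - 5*w + 6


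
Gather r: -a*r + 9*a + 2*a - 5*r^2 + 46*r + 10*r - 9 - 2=11*a - 5*r^2 + r*(56 - a) - 11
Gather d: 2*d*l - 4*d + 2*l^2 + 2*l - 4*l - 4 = d*(2*l - 4) + 2*l^2 - 2*l - 4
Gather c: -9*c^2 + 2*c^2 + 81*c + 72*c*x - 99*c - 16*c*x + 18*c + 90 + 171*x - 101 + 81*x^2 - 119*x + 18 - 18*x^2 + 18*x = -7*c^2 + 56*c*x + 63*x^2 + 70*x + 7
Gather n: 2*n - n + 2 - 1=n + 1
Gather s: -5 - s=-s - 5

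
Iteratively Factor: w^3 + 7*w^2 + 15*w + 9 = (w + 1)*(w^2 + 6*w + 9) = (w + 1)*(w + 3)*(w + 3)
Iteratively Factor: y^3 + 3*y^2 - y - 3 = (y + 3)*(y^2 - 1) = (y + 1)*(y + 3)*(y - 1)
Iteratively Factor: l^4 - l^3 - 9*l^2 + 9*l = (l)*(l^3 - l^2 - 9*l + 9) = l*(l - 3)*(l^2 + 2*l - 3) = l*(l - 3)*(l + 3)*(l - 1)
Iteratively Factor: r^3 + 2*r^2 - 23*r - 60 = (r + 4)*(r^2 - 2*r - 15) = (r - 5)*(r + 4)*(r + 3)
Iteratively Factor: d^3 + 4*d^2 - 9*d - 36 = (d + 3)*(d^2 + d - 12) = (d - 3)*(d + 3)*(d + 4)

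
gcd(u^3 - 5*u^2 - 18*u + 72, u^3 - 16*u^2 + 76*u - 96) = u - 6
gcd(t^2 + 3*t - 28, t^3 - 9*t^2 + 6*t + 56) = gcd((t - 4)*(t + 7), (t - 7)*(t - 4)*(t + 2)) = t - 4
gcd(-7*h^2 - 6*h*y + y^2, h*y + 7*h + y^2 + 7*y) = h + y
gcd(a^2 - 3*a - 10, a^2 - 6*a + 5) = a - 5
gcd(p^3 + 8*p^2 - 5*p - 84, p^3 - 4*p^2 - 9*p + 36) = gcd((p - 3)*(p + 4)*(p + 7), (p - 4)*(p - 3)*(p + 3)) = p - 3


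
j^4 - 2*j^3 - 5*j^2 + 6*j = j*(j - 3)*(j - 1)*(j + 2)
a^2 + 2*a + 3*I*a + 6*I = (a + 2)*(a + 3*I)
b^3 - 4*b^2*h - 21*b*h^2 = b*(b - 7*h)*(b + 3*h)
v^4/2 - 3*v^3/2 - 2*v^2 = v^2*(v/2 + 1/2)*(v - 4)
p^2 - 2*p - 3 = (p - 3)*(p + 1)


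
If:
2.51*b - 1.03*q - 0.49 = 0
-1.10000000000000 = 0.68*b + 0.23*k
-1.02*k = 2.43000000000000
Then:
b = -0.81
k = -2.38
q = -2.45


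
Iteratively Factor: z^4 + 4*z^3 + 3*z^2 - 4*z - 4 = (z + 2)*(z^3 + 2*z^2 - z - 2) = (z + 1)*(z + 2)*(z^2 + z - 2) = (z + 1)*(z + 2)^2*(z - 1)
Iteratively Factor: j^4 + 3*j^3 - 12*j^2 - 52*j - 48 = (j + 2)*(j^3 + j^2 - 14*j - 24) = (j + 2)*(j + 3)*(j^2 - 2*j - 8) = (j - 4)*(j + 2)*(j + 3)*(j + 2)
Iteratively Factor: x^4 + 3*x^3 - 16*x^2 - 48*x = (x + 4)*(x^3 - x^2 - 12*x) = (x + 3)*(x + 4)*(x^2 - 4*x) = (x - 4)*(x + 3)*(x + 4)*(x)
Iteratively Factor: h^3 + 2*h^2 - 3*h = (h - 1)*(h^2 + 3*h) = h*(h - 1)*(h + 3)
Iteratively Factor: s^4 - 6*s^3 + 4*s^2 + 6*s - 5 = (s - 1)*(s^3 - 5*s^2 - s + 5) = (s - 5)*(s - 1)*(s^2 - 1) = (s - 5)*(s - 1)*(s + 1)*(s - 1)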